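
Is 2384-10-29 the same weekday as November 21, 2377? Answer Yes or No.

Yes

From Nov 21, 2377 to Oct 29, 2384 is 2534 days.
2534 mod 7 = 0, so they are the same weekday.
(Nov 21, 2377 is a Monday; Oct 29, 2384 is a Monday.)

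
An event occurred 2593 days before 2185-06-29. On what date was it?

−365 (one year) → Jun 29, 2184 (2228 left).
−366 (one year; includes Feb 29, 2184) → Jun 29, 2183 (1862 left).
−365 (one year) → Jun 29, 2182 (1497 left).
−365 (one year) → Jun 29, 2181 (1132 left).
−365 (one year) → Jun 29, 2180 (767 left).
−366 (one year; includes Feb 29, 2180) → Jun 29, 2179 (401 left).
−365 (one year) → Jun 29, 2178 (36 left).
−29 → May 31, 2178 (end of May, 31 days; 7 left).
−7 → May 24, 2178.

May 24, 2178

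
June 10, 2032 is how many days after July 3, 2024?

2899

Jul 3, 2024 → Jul 3, 2025: 365 days.
Jul 3, 2025 → Jul 3, 2026: 365 days.
Jul 3, 2026 → Jul 3, 2027: 365 days.
Jul 3, 2027 → Jul 3, 2028: 366 days (Feb 29, 2028 is in that span).
Jul 3, 2028 → Jul 3, 2029: 365 days.
Jul 3, 2029 → Jul 3, 2030: 365 days.
Jul 3, 2030 → Jul 3, 2031: 365 days.
Jul 3, 2031 → Aug 3, 2031: 31 days (July has 31).
Aug 3, 2031 → Sep 3, 2031: 31 days (August has 31).
Sep 3, 2031 → Oct 3, 2031: 30 days (September has 30).
Oct 3, 2031 → Nov 3, 2031: 31 days (October has 31).
Nov 3, 2031 → Dec 3, 2031: 30 days (November has 30).
Dec 3, 2031 → Jan 3, 2032: 31 days (December has 31).
Jan 3, 2032 → Feb 3, 2032: 31 days (January has 31).
Feb 3, 2032 → Mar 3, 2032: 29 days (February has 29).
Mar 3, 2032 → Apr 3, 2032: 31 days (March has 31).
Apr 3, 2032 → May 3, 2032: 30 days (April has 30).
May 3, 2032 → Jun 3, 2032: 31 days (May has 31).
Jun 3, 2032 → Jun 10, 2032: 7 days.
Total: 2899 days.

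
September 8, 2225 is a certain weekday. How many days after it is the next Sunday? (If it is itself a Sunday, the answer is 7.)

Sep 8, 2225 is a Thursday.
From Thursday to the next Sunday is 3 days.

3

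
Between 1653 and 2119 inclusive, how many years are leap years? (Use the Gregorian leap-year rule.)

Multiples of 4 in [1653,2119]: 116.
Of those, multiples of 100: 5 (not leap unless ÷400).
Multiples of 400: 1.
Leap years = 116 − 5 + 1 = 112.

112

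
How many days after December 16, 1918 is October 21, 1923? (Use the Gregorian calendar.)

Dec 16, 1918 → Dec 16, 1919: 365 days.
Dec 16, 1919 → Dec 16, 1920: 366 days (Feb 29, 1920 is in that span).
Dec 16, 1920 → Dec 16, 1921: 365 days.
Dec 16, 1921 → Dec 16, 1922: 365 days.
Dec 16, 1922 → Jan 16, 1923: 31 days (December has 31).
Jan 16, 1923 → Feb 16, 1923: 31 days (January has 31).
Feb 16, 1923 → Mar 16, 1923: 28 days (February has 28).
Mar 16, 1923 → Apr 16, 1923: 31 days (March has 31).
Apr 16, 1923 → May 16, 1923: 30 days (April has 30).
May 16, 1923 → Jun 16, 1923: 31 days (May has 31).
Jun 16, 1923 → Jul 16, 1923: 30 days (June has 30).
Jul 16, 1923 → Aug 16, 1923: 31 days (July has 31).
Aug 16, 1923 → Sep 16, 1923: 31 days (August has 31).
Sep 16, 1923 → Oct 16, 1923: 30 days (September has 30).
Oct 16, 1923 → Oct 21, 1923: 5 days.
Total: 1770 days.

1770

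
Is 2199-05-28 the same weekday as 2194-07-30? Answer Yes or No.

From Jul 30, 2194 to May 28, 2199 is 1763 days.
1763 mod 7 = 6, so they are different weekdays.
(Jul 30, 2194 is a Wednesday; May 28, 2199 is a Tuesday.)

No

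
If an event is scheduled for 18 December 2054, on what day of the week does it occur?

Friday

January 1, 2054 is a Thursday.
Jan 1, 2054 → Feb 1, 2054: 31 days (January has 31).
Feb 1, 2054 → Mar 1, 2054: 28 days (February has 28).
Mar 1, 2054 → Apr 1, 2054: 31 days (March has 31).
Apr 1, 2054 → May 1, 2054: 30 days (April has 30).
May 1, 2054 → Jun 1, 2054: 31 days (May has 31).
Jun 1, 2054 → Jul 1, 2054: 30 days (June has 30).
Jul 1, 2054 → Aug 1, 2054: 31 days (July has 31).
Aug 1, 2054 → Sep 1, 2054: 31 days (August has 31).
Sep 1, 2054 → Oct 1, 2054: 30 days (September has 30).
Oct 1, 2054 → Nov 1, 2054: 31 days (October has 31).
Nov 1, 2054 → Dec 1, 2054: 30 days (November has 30).
Dec 1, 2054 → Dec 18, 2054: 17 days.
Total: 351 days.
351 mod 7 = 1, so Thursday + 1 = Friday.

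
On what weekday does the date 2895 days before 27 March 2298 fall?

Wednesday

First find the weekday of Mar 27, 2298. Doomsday rule: the anchor day for the 2200s is Friday. For year 98: 98÷12 = 8 r 2, and 2÷4 = 0, so 8+2+0 = 10.
Friday + 10 ≡ Monday — that's 2298's doomsday.
In March the doomsday date is Mar 14.
Mar 27 is 13 days after Mar 14; 13 mod 7 = 6, so Monday + 6 = Sunday.
2895 mod 7 = 4, so 2895 days before a Sunday is Sunday − 4 = Wednesday.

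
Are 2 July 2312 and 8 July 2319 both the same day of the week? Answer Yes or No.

Yes

From Jul 2, 2312 to Jul 8, 2319 is 2562 days.
2562 mod 7 = 0, so they are the same weekday.
(Jul 2, 2312 is a Tuesday; Jul 8, 2319 is a Tuesday.)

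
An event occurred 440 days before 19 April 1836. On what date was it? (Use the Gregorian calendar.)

February 4, 1835

−366 (one year; includes Feb 29, 1836) → Apr 19, 1835 (74 left).
−19 → Mar 31, 1835 (end of Mar, 31 days; 55 left).
−31 → Feb 28, 1835 (end of Feb, 28 days; 24 left).
−24 → Feb 4, 1835.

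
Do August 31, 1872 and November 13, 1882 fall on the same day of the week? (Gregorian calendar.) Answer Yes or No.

From Aug 31, 1872 to Nov 13, 1882 is 3726 days.
3726 mod 7 = 2, so they are different weekdays.
(Aug 31, 1872 is a Saturday; Nov 13, 1882 is a Monday.)

No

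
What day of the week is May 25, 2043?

Monday

Doomsday rule: the anchor day for the 2000s is Tuesday. For year 43: 43÷12 = 3 r 7, and 7÷4 = 1, so 3+7+1 = 11.
Tuesday + 11 ≡ Saturday — that's 2043's doomsday.
In May the doomsday date is May 9.
May 25 is 16 days after May 9; 16 mod 7 = 2, so Saturday + 2 = Monday.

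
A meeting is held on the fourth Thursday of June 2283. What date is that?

June 28, 2283

June 1, 2283 is a Friday.
The first Thursday is therefore June 7 (6 days later).
The fourth Thursday is 7 + 3×7 = June 28.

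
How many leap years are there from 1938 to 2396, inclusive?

Multiples of 4 in [1938,2396]: 115.
Of those, multiples of 100: 4 (not leap unless ÷400).
Multiples of 400: 1.
Leap years = 115 − 4 + 1 = 112.

112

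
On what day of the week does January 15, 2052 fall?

Monday

January 1, 2052 is a Monday.
Jan 1, 2052 → Jan 15, 2052: 14 days.
Total: 14 days.
14 mod 7 = 0, so Monday + 0 = Monday.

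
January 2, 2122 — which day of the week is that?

Doomsday rule: the anchor day for the 2100s is Sunday. For year 22: 22÷12 = 1 r 10, and 10÷4 = 2, so 1+10+2 = 13.
Sunday + 13 ≡ Saturday — that's 2122's doomsday.
In January the doomsday date is Jan 3 (2122 is not a leap year).
Jan 2 is 1 day before Jan 3; 1 mod 7 = 1, so Saturday − 1 = Friday.

Friday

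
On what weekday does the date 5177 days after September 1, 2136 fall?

Wednesday

Sep 1, 2136 is a Saturday.
5177 mod 7 = 4, so 5177 days after a Saturday is Saturday + 4 = Wednesday.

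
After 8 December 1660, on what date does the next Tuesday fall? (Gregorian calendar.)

Dec 8, 1660 is a Wednesday.
From Wednesday to the next Tuesday is 6 days.
Dec 8, 1660 + 6 = Dec 14, 1660.

December 14, 1660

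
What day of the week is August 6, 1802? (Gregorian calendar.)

Doomsday rule: the anchor day for the 1800s is Friday. For year 02: 2÷12 = 0 r 2, and 2÷4 = 0, so 0+2+0 = 2.
Friday + 2 ≡ Sunday — that's 1802's doomsday.
In August the doomsday date is Aug 8.
Aug 6 is 2 days before Aug 8; 2 mod 7 = 2, so Sunday − 2 = Friday.

Friday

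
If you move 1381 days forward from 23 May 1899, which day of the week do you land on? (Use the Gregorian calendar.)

Thursday

First find the weekday of May 23, 1899. Doomsday rule: the anchor day for the 1800s is Friday. For year 99: 99÷12 = 8 r 3, and 3÷4 = 0, so 8+3+0 = 11.
Friday + 11 ≡ Tuesday — that's 1899's doomsday.
In May the doomsday date is May 9.
May 23 is 14 days after May 9; 14 mod 7 = 0, so Tuesday + 0 = Tuesday.
1381 mod 7 = 2, so 1381 days after a Tuesday is Tuesday + 2 = Thursday.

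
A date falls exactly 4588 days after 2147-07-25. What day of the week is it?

Friday

First find the weekday of Jul 25, 2147. Doomsday rule: the anchor day for the 2100s is Sunday. For year 47: 47÷12 = 3 r 11, and 11÷4 = 2, so 3+11+2 = 16.
Sunday + 16 ≡ Tuesday — that's 2147's doomsday.
In July the doomsday date is Jul 11.
Jul 25 is 14 days after Jul 11; 14 mod 7 = 0, so Tuesday + 0 = Tuesday.
4588 mod 7 = 3, so 4588 days after a Tuesday is Tuesday + 3 = Friday.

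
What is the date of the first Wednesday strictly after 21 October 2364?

October 28, 2364

Oct 21, 2364 is a Wednesday.
From Wednesday to the next Wednesday is 7 days.
Oct 21, 2364 + 7 = Oct 28, 2364.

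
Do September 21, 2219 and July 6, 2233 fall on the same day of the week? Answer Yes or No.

No

From Sep 21, 2219 to Jul 6, 2233 is 5037 days.
5037 mod 7 = 4, so they are different weekdays.
(Sep 21, 2219 is a Tuesday; Jul 6, 2233 is a Saturday.)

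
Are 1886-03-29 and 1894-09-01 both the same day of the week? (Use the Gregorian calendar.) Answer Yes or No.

No

From Mar 29, 1886 to Sep 1, 1894 is 3078 days.
3078 mod 7 = 5, so they are different weekdays.
(Mar 29, 1886 is a Monday; Sep 1, 1894 is a Saturday.)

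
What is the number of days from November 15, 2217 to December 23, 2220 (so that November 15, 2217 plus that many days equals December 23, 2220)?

1134

Nov 15, 2217 → Nov 15, 2218: 365 days.
Nov 15, 2218 → Nov 15, 2219: 365 days.
Nov 15, 2219 → Nov 15, 2220: 366 days (Feb 29, 2220 is in that span).
Nov 15, 2220 → Dec 15, 2220: 30 days (November has 30).
Dec 15, 2220 → Dec 23, 2220: 8 days.
Total: 1134 days.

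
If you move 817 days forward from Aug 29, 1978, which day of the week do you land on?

Sunday

Aug 29, 1978 is a Tuesday.
817 mod 7 = 5, so 817 days after a Tuesday is Tuesday + 5 = Sunday.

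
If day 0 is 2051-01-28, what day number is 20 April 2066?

5561

Jan 28, 2051 → Jan 28, 2052: 365 days.
Jan 28, 2052 → Jan 28, 2053: 366 days (Feb 29, 2052 is in that span).
Jan 28, 2053 → Jan 28, 2054: 365 days.
Jan 28, 2054 → Jan 28, 2055: 365 days.
Jan 28, 2055 → Jan 28, 2056: 365 days.
Jan 28, 2056 → Jan 28, 2057: 366 days (Feb 29, 2056 is in that span).
Jan 28, 2057 → Jan 28, 2058: 365 days.
Jan 28, 2058 → Jan 28, 2059: 365 days.
Jan 28, 2059 → Jan 28, 2060: 365 days.
Jan 28, 2060 → Jan 28, 2061: 366 days (Feb 29, 2060 is in that span).
Jan 28, 2061 → Jan 28, 2062: 365 days.
Jan 28, 2062 → Jan 28, 2063: 365 days.
Jan 28, 2063 → Jan 28, 2064: 365 days.
Jan 28, 2064 → Jan 28, 2065: 366 days (Feb 29, 2064 is in that span).
Jan 28, 2065 → Jan 28, 2066: 365 days.
Jan 28, 2066 → Feb 28, 2066: 31 days (January has 31).
Feb 28, 2066 → Mar 28, 2066: 28 days (February has 28).
Mar 28, 2066 → Apr 20, 2066: 23 days.
Total: 5561 days.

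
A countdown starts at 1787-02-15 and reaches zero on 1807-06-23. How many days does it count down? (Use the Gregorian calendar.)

Feb 15, 1787 → Feb 15, 1788: 365 days.
Feb 15, 1788 → Feb 15, 1789: 366 days (Feb 29, 1788 is in that span).
Feb 15, 1789 → Feb 15, 1790: 365 days.
Feb 15, 1790 → Feb 15, 1791: 365 days.
Feb 15, 1791 → Feb 15, 1792: 365 days.
Feb 15, 1792 → Feb 15, 1793: 366 days (Feb 29, 1792 is in that span).
Feb 15, 1793 → Feb 15, 1794: 365 days.
Feb 15, 1794 → Feb 15, 1795: 365 days.
Feb 15, 1795 → Feb 15, 1796: 365 days.
Feb 15, 1796 → Feb 15, 1797: 366 days (Feb 29, 1796 is in that span).
Feb 15, 1797 → Feb 15, 1798: 365 days.
Feb 15, 1798 → Feb 15, 1799: 365 days.
Feb 15, 1799 → Feb 15, 1800: 365 days.
Feb 15, 1800 → Feb 15, 1801: 365 days.
Feb 15, 1801 → Feb 15, 1802: 365 days.
Feb 15, 1802 → Feb 15, 1803: 365 days.
Feb 15, 1803 → Feb 15, 1804: 365 days.
Feb 15, 1804 → Feb 15, 1805: 366 days (Feb 29, 1804 is in that span).
Feb 15, 1805 → Feb 15, 1806: 365 days.
Feb 15, 1806 → Feb 15, 1807: 365 days.
Feb 15, 1807 → Mar 15, 1807: 28 days (February has 28).
Mar 15, 1807 → Apr 15, 1807: 31 days (March has 31).
Apr 15, 1807 → May 15, 1807: 30 days (April has 30).
May 15, 1807 → Jun 15, 1807: 31 days (May has 31).
Jun 15, 1807 → Jun 23, 1807: 8 days.
Total: 7432 days.

7432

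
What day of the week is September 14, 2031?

January 1, 2031 is a Wednesday.
Jan 1, 2031 → Feb 1, 2031: 31 days (January has 31).
Feb 1, 2031 → Mar 1, 2031: 28 days (February has 28).
Mar 1, 2031 → Apr 1, 2031: 31 days (March has 31).
Apr 1, 2031 → May 1, 2031: 30 days (April has 30).
May 1, 2031 → Jun 1, 2031: 31 days (May has 31).
Jun 1, 2031 → Jul 1, 2031: 30 days (June has 30).
Jul 1, 2031 → Aug 1, 2031: 31 days (July has 31).
Aug 1, 2031 → Sep 1, 2031: 31 days (August has 31).
Sep 1, 2031 → Sep 14, 2031: 13 days.
Total: 256 days.
256 mod 7 = 4, so Wednesday + 4 = Sunday.

Sunday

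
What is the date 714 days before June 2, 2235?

June 18, 2233

−365 (one year) → Jun 2, 2234 (349 left).
−2 → May 31, 2234 (end of May, 31 days; 347 left).
−31 → Apr 30, 2234 (end of Apr, 30 days; 316 left).
−30 → Mar 31, 2234 (end of Mar, 31 days; 286 left).
−31 → Feb 28, 2234 (end of Feb, 28 days; 255 left).
−28 → Jan 31, 2234 (end of Jan, 31 days; 227 left).
−31 → Dec 31, 2233 (end of Dec, 31 days; 196 left).
−31 → Nov 30, 2233 (end of Nov, 30 days; 165 left).
−30 → Oct 31, 2233 (end of Oct, 31 days; 135 left).
−31 → Sep 30, 2233 (end of Sep, 30 days; 104 left).
−30 → Aug 31, 2233 (end of Aug, 31 days; 74 left).
−31 → Jul 31, 2233 (end of Jul, 31 days; 43 left).
−31 → Jun 30, 2233 (end of Jun, 30 days; 12 left).
−12 → Jun 18, 2233.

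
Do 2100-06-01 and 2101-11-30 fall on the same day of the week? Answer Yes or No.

No

From Jun 1, 2100 to Nov 30, 2101 is 547 days.
547 mod 7 = 1, so they are different weekdays.
(Jun 1, 2100 is a Tuesday; Nov 30, 2101 is a Wednesday.)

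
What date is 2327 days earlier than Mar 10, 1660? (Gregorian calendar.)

−366 (one year; includes Feb 29, 1660) → Mar 10, 1659 (1961 left).
−365 (one year) → Mar 10, 1658 (1596 left).
−365 (one year) → Mar 10, 1657 (1231 left).
−365 (one year) → Mar 10, 1656 (866 left).
−366 (one year; includes Feb 29, 1656) → Mar 10, 1655 (500 left).
−365 (one year) → Mar 10, 1654 (135 left).
−10 → Feb 28, 1654 (end of Feb, 28 days; 125 left).
−28 → Jan 31, 1654 (end of Jan, 31 days; 97 left).
−31 → Dec 31, 1653 (end of Dec, 31 days; 66 left).
−31 → Nov 30, 1653 (end of Nov, 30 days; 35 left).
−30 → Oct 31, 1653 (end of Oct, 31 days; 5 left).
−5 → Oct 26, 1653.

October 26, 1653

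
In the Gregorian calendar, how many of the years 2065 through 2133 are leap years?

16

Multiples of 4 in [2065,2133]: 17.
Of those, multiples of 100: 1 (not leap unless ÷400).
Multiples of 400: 0.
Leap years = 17 − 1 + 0 = 16.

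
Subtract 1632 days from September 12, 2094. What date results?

−365 (one year) → Sep 12, 2093 (1267 left).
−365 (one year) → Sep 12, 2092 (902 left).
−366 (one year; includes Feb 29, 2092) → Sep 12, 2091 (536 left).
−365 (one year) → Sep 12, 2090 (171 left).
−12 → Aug 31, 2090 (end of Aug, 31 days; 159 left).
−31 → Jul 31, 2090 (end of Jul, 31 days; 128 left).
−31 → Jun 30, 2090 (end of Jun, 30 days; 97 left).
−30 → May 31, 2090 (end of May, 31 days; 67 left).
−31 → Apr 30, 2090 (end of Apr, 30 days; 36 left).
−30 → Mar 31, 2090 (end of Mar, 31 days; 6 left).
−6 → Mar 25, 2090.

March 25, 2090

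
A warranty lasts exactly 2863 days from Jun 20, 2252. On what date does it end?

April 22, 2260

+365 (one year) → Jun 20, 2253 (2498 left).
+365 (one year) → Jun 20, 2254 (2133 left).
+365 (one year) → Jun 20, 2255 (1768 left).
+366 (one year; includes Feb 29, 2256) → Jun 20, 2256 (1402 left).
+365 (one year) → Jun 20, 2257 (1037 left).
+365 (one year) → Jun 20, 2258 (672 left).
+365 (one year) → Jun 20, 2259 (307 left).
Jun has 30 days: +11 → Jul 1, 2259 (296 left).
Jul has 31 days: +31 → Aug 1, 2259 (265 left).
Aug has 31 days: +31 → Sep 1, 2259 (234 left).
Sep has 30 days: +30 → Oct 1, 2259 (204 left).
Oct has 31 days: +31 → Nov 1, 2259 (173 left).
Nov has 30 days: +30 → Dec 1, 2259 (143 left).
Dec has 31 days: +31 → Jan 1, 2260 (112 left).
Jan has 31 days: +31 → Feb 1, 2260 (81 left).
Feb has 29 days: +29 → Mar 1, 2260 (52 left).
Mar has 31 days: +31 → Apr 1, 2260 (21 left).
+21 → Apr 22, 2260.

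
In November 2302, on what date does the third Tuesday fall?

November 1, 2302 is a Saturday.
The first Tuesday is therefore November 4 (3 days later).
The third Tuesday is 4 + 2×7 = November 18.

November 18, 2302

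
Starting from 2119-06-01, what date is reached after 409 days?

+366 (one year; includes Feb 29, 2120) → Jun 1, 2120 (43 left).
Jun has 30 days: +30 → Jul 1, 2120 (13 left).
+13 → Jul 14, 2120.

July 14, 2120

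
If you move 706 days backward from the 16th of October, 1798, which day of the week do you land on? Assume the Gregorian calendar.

Oct 16, 1798 is a Tuesday.
706 mod 7 = 6, so 706 days before a Tuesday is Tuesday − 6 = Wednesday.

Wednesday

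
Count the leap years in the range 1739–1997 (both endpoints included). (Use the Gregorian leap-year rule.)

63

Multiples of 4 in [1739,1997]: 65.
Of those, multiples of 100: 2 (not leap unless ÷400).
Multiples of 400: 0.
Leap years = 65 − 2 + 0 = 63.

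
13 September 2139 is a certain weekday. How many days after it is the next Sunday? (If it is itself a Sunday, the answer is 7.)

7

Sep 13, 2139 is a Sunday.
From Sunday to the next Sunday is 7 days.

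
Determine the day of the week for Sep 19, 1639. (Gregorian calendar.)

Monday

Doomsday rule: the anchor day for the 1600s is Tuesday. For year 39: 39÷12 = 3 r 3, and 3÷4 = 0, so 3+3+0 = 6.
Tuesday + 6 ≡ Monday — that's 1639's doomsday.
In September the doomsday date is Sep 5.
Sep 19 is 14 days after Sep 5; 14 mod 7 = 0, so Monday + 0 = Monday.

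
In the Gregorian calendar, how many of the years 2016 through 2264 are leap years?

Multiples of 4 in [2016,2264]: 63.
Of those, multiples of 100: 2 (not leap unless ÷400).
Multiples of 400: 0.
Leap years = 63 − 2 + 0 = 61.

61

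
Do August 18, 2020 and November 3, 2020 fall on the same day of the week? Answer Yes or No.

From Aug 18, 2020 to Nov 3, 2020 is 77 days.
77 mod 7 = 0, so they are the same weekday.
(Aug 18, 2020 is a Tuesday; Nov 3, 2020 is a Tuesday.)

Yes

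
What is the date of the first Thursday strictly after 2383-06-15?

June 16, 2383

Jun 15, 2383 is a Wednesday.
From Wednesday to the next Thursday is 1 day.
Jun 15, 2383 + 1 = Jun 16, 2383.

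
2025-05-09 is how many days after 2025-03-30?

Mar 30, 2025 → Apr 30, 2025: 31 days (March has 31).
Apr 30, 2025 → May 9, 2025: 9 days.
Total: 40 days.

40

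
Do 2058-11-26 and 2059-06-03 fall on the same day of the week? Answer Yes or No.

From Nov 26, 2058 to Jun 3, 2059 is 189 days.
189 mod 7 = 0, so they are the same weekday.
(Nov 26, 2058 is a Tuesday; Jun 3, 2059 is a Tuesday.)

Yes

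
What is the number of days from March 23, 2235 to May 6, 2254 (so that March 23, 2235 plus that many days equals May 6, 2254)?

Mar 23, 2235 → Mar 23, 2236: 366 days (Feb 29, 2236 is in that span).
Mar 23, 2236 → Mar 23, 2237: 365 days.
Mar 23, 2237 → Mar 23, 2238: 365 days.
Mar 23, 2238 → Mar 23, 2239: 365 days.
Mar 23, 2239 → Mar 23, 2240: 366 days (Feb 29, 2240 is in that span).
Mar 23, 2240 → Mar 23, 2241: 365 days.
Mar 23, 2241 → Mar 23, 2242: 365 days.
Mar 23, 2242 → Mar 23, 2243: 365 days.
Mar 23, 2243 → Mar 23, 2244: 366 days (Feb 29, 2244 is in that span).
Mar 23, 2244 → Mar 23, 2245: 365 days.
Mar 23, 2245 → Mar 23, 2246: 365 days.
Mar 23, 2246 → Mar 23, 2247: 365 days.
Mar 23, 2247 → Mar 23, 2248: 366 days (Feb 29, 2248 is in that span).
Mar 23, 2248 → Mar 23, 2249: 365 days.
Mar 23, 2249 → Mar 23, 2250: 365 days.
Mar 23, 2250 → Mar 23, 2251: 365 days.
Mar 23, 2251 → Mar 23, 2252: 366 days (Feb 29, 2252 is in that span).
Mar 23, 2252 → Mar 23, 2253: 365 days.
Mar 23, 2253 → Mar 23, 2254: 365 days.
Mar 23, 2254 → Apr 23, 2254: 31 days (March has 31).
Apr 23, 2254 → May 6, 2254: 13 days.
Total: 6984 days.

6984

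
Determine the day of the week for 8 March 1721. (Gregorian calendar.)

Doomsday rule: the anchor day for the 1700s is Sunday. For year 21: 21÷12 = 1 r 9, and 9÷4 = 2, so 1+9+2 = 12.
Sunday + 12 ≡ Friday — that's 1721's doomsday.
In March the doomsday date is Mar 14.
Mar 8 is 6 days before Mar 14; 6 mod 7 = 6, so Friday − 6 = Saturday.

Saturday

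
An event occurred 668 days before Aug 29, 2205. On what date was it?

October 31, 2203

−365 (one year) → Aug 29, 2204 (303 left).
−29 → Jul 31, 2204 (end of Jul, 31 days; 274 left).
−31 → Jun 30, 2204 (end of Jun, 30 days; 243 left).
−30 → May 31, 2204 (end of May, 31 days; 213 left).
−31 → Apr 30, 2204 (end of Apr, 30 days; 182 left).
−30 → Mar 31, 2204 (end of Mar, 31 days; 152 left).
−31 → Feb 29, 2204 (end of Feb, 29 days; 121 left).
−29 → Jan 31, 2204 (end of Jan, 31 days; 92 left).
−31 → Dec 31, 2203 (end of Dec, 31 days; 61 left).
−31 → Nov 30, 2203 (end of Nov, 30 days; 30 left).
−30 → Oct 31, 2203 (end of Oct, 31 days; 0 left).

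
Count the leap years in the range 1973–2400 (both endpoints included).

Multiples of 4 in [1973,2400]: 107.
Of those, multiples of 100: 5 (not leap unless ÷400).
Multiples of 400: 2.
Leap years = 107 − 5 + 2 = 104.

104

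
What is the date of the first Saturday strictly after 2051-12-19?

December 23, 2051

Dec 19, 2051 is a Tuesday.
From Tuesday to the next Saturday is 4 days.
Dec 19, 2051 + 4 = Dec 23, 2051.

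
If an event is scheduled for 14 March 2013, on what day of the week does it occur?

Thursday

Doomsday rule: the anchor day for the 2000s is Tuesday. For year 13: 13÷12 = 1 r 1, and 1÷4 = 0, so 1+1+0 = 2.
Tuesday + 2 ≡ Thursday — that's 2013's doomsday.
In March the doomsday date is Mar 14.
Mar 14 is the doomsday itself: Thursday.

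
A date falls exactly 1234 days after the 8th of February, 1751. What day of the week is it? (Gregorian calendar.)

Wednesday

Feb 8, 1751 is a Monday.
1234 mod 7 = 2, so 1234 days after a Monday is Monday + 2 = Wednesday.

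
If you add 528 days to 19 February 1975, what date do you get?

+365 (one year) → Feb 19, 1976 (163 left).
Feb has 29 days: +11 → Mar 1, 1976 (152 left).
Mar has 31 days: +31 → Apr 1, 1976 (121 left).
Apr has 30 days: +30 → May 1, 1976 (91 left).
May has 31 days: +31 → Jun 1, 1976 (60 left).
Jun has 30 days: +30 → Jul 1, 1976 (30 left).
+30 → Jul 31, 1976.

July 31, 1976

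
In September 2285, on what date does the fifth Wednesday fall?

September 1, 2285 is a Tuesday.
The first Wednesday is therefore September 2 (1 days later).
The fifth Wednesday is 2 + 4×7 = September 30.

September 30, 2285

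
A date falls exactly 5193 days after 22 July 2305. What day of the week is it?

Friday

Jul 22, 2305 is a Saturday.
5193 mod 7 = 6, so 5193 days after a Saturday is Saturday + 6 = Friday.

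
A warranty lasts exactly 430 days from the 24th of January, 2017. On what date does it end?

+365 (one year) → Jan 24, 2018 (65 left).
Jan has 31 days: +8 → Feb 1, 2018 (57 left).
Feb has 28 days: +28 → Mar 1, 2018 (29 left).
+29 → Mar 30, 2018.

March 30, 2018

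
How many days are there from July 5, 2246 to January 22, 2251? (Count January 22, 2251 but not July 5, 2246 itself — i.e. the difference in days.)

Jul 5, 2246 → Jul 5, 2247: 365 days.
Jul 5, 2247 → Jul 5, 2248: 366 days (Feb 29, 2248 is in that span).
Jul 5, 2248 → Jul 5, 2249: 365 days.
Jul 5, 2249 → Jul 5, 2250: 365 days.
Jul 5, 2250 → Aug 5, 2250: 31 days (July has 31).
Aug 5, 2250 → Sep 5, 2250: 31 days (August has 31).
Sep 5, 2250 → Oct 5, 2250: 30 days (September has 30).
Oct 5, 2250 → Nov 5, 2250: 31 days (October has 31).
Nov 5, 2250 → Dec 5, 2250: 30 days (November has 30).
Dec 5, 2250 → Jan 5, 2251: 31 days (December has 31).
Jan 5, 2251 → Jan 22, 2251: 17 days.
Total: 1662 days.

1662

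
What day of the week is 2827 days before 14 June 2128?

Jun 14, 2128 is a Monday.
2827 mod 7 = 6, so 2827 days before a Monday is Monday − 6 = Tuesday.

Tuesday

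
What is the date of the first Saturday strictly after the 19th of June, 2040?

June 23, 2040

Jun 19, 2040 is a Tuesday.
From Tuesday to the next Saturday is 4 days.
Jun 19, 2040 + 4 = Jun 23, 2040.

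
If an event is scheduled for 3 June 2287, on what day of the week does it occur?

Friday

Doomsday rule: the anchor day for the 2200s is Friday. For year 87: 87÷12 = 7 r 3, and 3÷4 = 0, so 7+3+0 = 10.
Friday + 10 ≡ Monday — that's 2287's doomsday.
In June the doomsday date is Jun 6.
Jun 3 is 3 days before Jun 6; 3 mod 7 = 3, so Monday − 3 = Friday.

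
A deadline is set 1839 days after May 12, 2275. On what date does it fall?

May 24, 2280

+366 (one year; includes Feb 29, 2276) → May 12, 2276 (1473 left).
+365 (one year) → May 12, 2277 (1108 left).
+365 (one year) → May 12, 2278 (743 left).
+365 (one year) → May 12, 2279 (378 left).
May has 31 days: +20 → Jun 1, 2279 (358 left).
Jun has 30 days: +30 → Jul 1, 2279 (328 left).
Jul has 31 days: +31 → Aug 1, 2279 (297 left).
Aug has 31 days: +31 → Sep 1, 2279 (266 left).
Sep has 30 days: +30 → Oct 1, 2279 (236 left).
Oct has 31 days: +31 → Nov 1, 2279 (205 left).
Nov has 30 days: +30 → Dec 1, 2279 (175 left).
Dec has 31 days: +31 → Jan 1, 2280 (144 left).
Jan has 31 days: +31 → Feb 1, 2280 (113 left).
Feb has 29 days: +29 → Mar 1, 2280 (84 left).
Mar has 31 days: +31 → Apr 1, 2280 (53 left).
Apr has 30 days: +30 → May 1, 2280 (23 left).
+23 → May 24, 2280.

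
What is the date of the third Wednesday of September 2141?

September 20, 2141

September 1, 2141 is a Friday.
The first Wednesday is therefore September 6 (5 days later).
The third Wednesday is 6 + 2×7 = September 20.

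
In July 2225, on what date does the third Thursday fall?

July 21, 2225

July 1, 2225 is a Friday.
The first Thursday is therefore July 7 (6 days later).
The third Thursday is 7 + 2×7 = July 21.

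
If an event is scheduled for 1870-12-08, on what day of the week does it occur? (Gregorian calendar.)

Thursday

Doomsday rule: the anchor day for the 1800s is Friday. For year 70: 70÷12 = 5 r 10, and 10÷4 = 2, so 5+10+2 = 17.
Friday + 17 ≡ Monday — that's 1870's doomsday.
In December the doomsday date is Dec 12.
Dec 8 is 4 days before Dec 12; 4 mod 7 = 4, so Monday − 4 = Thursday.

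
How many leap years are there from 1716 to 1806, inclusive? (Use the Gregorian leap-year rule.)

Multiples of 4 in [1716,1806]: 23.
Of those, multiples of 100: 1 (not leap unless ÷400).
Multiples of 400: 0.
Leap years = 23 − 1 + 0 = 22.

22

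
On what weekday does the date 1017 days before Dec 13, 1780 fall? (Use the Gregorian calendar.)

Dec 13, 1780 is a Wednesday.
1017 mod 7 = 2, so 1017 days before a Wednesday is Wednesday − 2 = Monday.

Monday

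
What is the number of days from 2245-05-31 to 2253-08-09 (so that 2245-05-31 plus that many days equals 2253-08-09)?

2992

May 31, 2245 → May 31, 2246: 365 days.
May 31, 2246 → May 31, 2247: 365 days.
May 31, 2247 → May 31, 2248: 366 days (Feb 29, 2248 is in that span).
May 31, 2248 → May 31, 2249: 365 days.
May 31, 2249 → May 31, 2250: 365 days.
May 31, 2250 → May 31, 2251: 365 days.
May 31, 2251 → May 31, 2252: 366 days (Feb 29, 2252 is in that span).
May 31, 2252 → May 31, 2253: 365 days.
May 31, 2253 → Jun 30, 2253: 30 days (May has 31).
Jun 30, 2253 → Jul 30, 2253: 30 days (June has 30).
Jul 30, 2253 → Aug 9, 2253: 10 days.
Total: 2992 days.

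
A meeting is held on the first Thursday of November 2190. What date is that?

November 1, 2190 is a Monday.
The first Thursday is therefore November 4 (3 days later).

November 4, 2190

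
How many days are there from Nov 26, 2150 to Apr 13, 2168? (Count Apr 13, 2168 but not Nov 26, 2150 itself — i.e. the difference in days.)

6348

Nov 26, 2150 → Nov 26, 2151: 365 days.
Nov 26, 2151 → Nov 26, 2152: 366 days (Feb 29, 2152 is in that span).
Nov 26, 2152 → Nov 26, 2153: 365 days.
Nov 26, 2153 → Nov 26, 2154: 365 days.
Nov 26, 2154 → Nov 26, 2155: 365 days.
Nov 26, 2155 → Nov 26, 2156: 366 days (Feb 29, 2156 is in that span).
Nov 26, 2156 → Nov 26, 2157: 365 days.
Nov 26, 2157 → Nov 26, 2158: 365 days.
Nov 26, 2158 → Nov 26, 2159: 365 days.
Nov 26, 2159 → Nov 26, 2160: 366 days (Feb 29, 2160 is in that span).
Nov 26, 2160 → Nov 26, 2161: 365 days.
Nov 26, 2161 → Nov 26, 2162: 365 days.
Nov 26, 2162 → Nov 26, 2163: 365 days.
Nov 26, 2163 → Nov 26, 2164: 366 days (Feb 29, 2164 is in that span).
Nov 26, 2164 → Nov 26, 2165: 365 days.
Nov 26, 2165 → Nov 26, 2166: 365 days.
Nov 26, 2166 → Nov 26, 2167: 365 days.
Nov 26, 2167 → Dec 26, 2167: 30 days (November has 30).
Dec 26, 2167 → Jan 26, 2168: 31 days (December has 31).
Jan 26, 2168 → Feb 26, 2168: 31 days (January has 31).
Feb 26, 2168 → Mar 26, 2168: 29 days (February has 29).
Mar 26, 2168 → Apr 13, 2168: 18 days.
Total: 6348 days.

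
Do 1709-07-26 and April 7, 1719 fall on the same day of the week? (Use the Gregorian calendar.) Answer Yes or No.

From Jul 26, 1709 to Apr 7, 1719 is 3542 days.
3542 mod 7 = 0, so they are the same weekday.
(Jul 26, 1709 is a Friday; Apr 7, 1719 is a Friday.)

Yes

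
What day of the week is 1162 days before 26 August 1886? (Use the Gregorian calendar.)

Thursday

First find the weekday of Aug 26, 1886. Doomsday rule: the anchor day for the 1800s is Friday. For year 86: 86÷12 = 7 r 2, and 2÷4 = 0, so 7+2+0 = 9.
Friday + 9 ≡ Sunday — that's 1886's doomsday.
In August the doomsday date is Aug 8.
Aug 26 is 18 days after Aug 8; 18 mod 7 = 4, so Sunday + 4 = Thursday.
1162 mod 7 = 0, so 1162 days before a Thursday is Thursday − 0 = Thursday.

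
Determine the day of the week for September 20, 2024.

Doomsday rule: the anchor day for the 2000s is Tuesday. For year 24: 24÷12 = 2 r 0, and 0÷4 = 0, so 2+0+0 = 2.
Tuesday + 2 ≡ Thursday — that's 2024's doomsday.
In September the doomsday date is Sep 5.
Sep 20 is 15 days after Sep 5; 15 mod 7 = 1, so Thursday + 1 = Friday.

Friday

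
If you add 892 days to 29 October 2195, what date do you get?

April 8, 2198

+366 (one year; includes Feb 29, 2196) → Oct 29, 2196 (526 left).
+365 (one year) → Oct 29, 2197 (161 left).
Oct has 31 days: +3 → Nov 1, 2197 (158 left).
Nov has 30 days: +30 → Dec 1, 2197 (128 left).
Dec has 31 days: +31 → Jan 1, 2198 (97 left).
Jan has 31 days: +31 → Feb 1, 2198 (66 left).
Feb has 28 days: +28 → Mar 1, 2198 (38 left).
Mar has 31 days: +31 → Apr 1, 2198 (7 left).
+7 → Apr 8, 2198.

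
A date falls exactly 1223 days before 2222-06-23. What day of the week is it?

First find the weekday of Jun 23, 2222. Doomsday rule: the anchor day for the 2200s is Friday. For year 22: 22÷12 = 1 r 10, and 10÷4 = 2, so 1+10+2 = 13.
Friday + 13 ≡ Thursday — that's 2222's doomsday.
In June the doomsday date is Jun 6.
Jun 23 is 17 days after Jun 6; 17 mod 7 = 3, so Thursday + 3 = Sunday.
1223 mod 7 = 5, so 1223 days before a Sunday is Sunday − 5 = Tuesday.

Tuesday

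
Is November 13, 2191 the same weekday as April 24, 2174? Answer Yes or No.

From Apr 24, 2174 to Nov 13, 2191 is 6412 days.
6412 mod 7 = 0, so they are the same weekday.
(Apr 24, 2174 is a Sunday; Nov 13, 2191 is a Sunday.)

Yes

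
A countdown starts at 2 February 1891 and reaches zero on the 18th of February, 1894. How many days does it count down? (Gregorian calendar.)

1112

Feb 2, 1891 → Feb 2, 1892: 365 days.
Feb 2, 1892 → Feb 2, 1893: 366 days (Feb 29, 1892 is in that span).
Feb 2, 1893 → Mar 2, 1893: 28 days (February has 28).
Mar 2, 1893 → Apr 2, 1893: 31 days (March has 31).
Apr 2, 1893 → May 2, 1893: 30 days (April has 30).
May 2, 1893 → Jun 2, 1893: 31 days (May has 31).
Jun 2, 1893 → Jul 2, 1893: 30 days (June has 30).
Jul 2, 1893 → Aug 2, 1893: 31 days (July has 31).
Aug 2, 1893 → Sep 2, 1893: 31 days (August has 31).
Sep 2, 1893 → Oct 2, 1893: 30 days (September has 30).
Oct 2, 1893 → Nov 2, 1893: 31 days (October has 31).
Nov 2, 1893 → Dec 2, 1893: 30 days (November has 30).
Dec 2, 1893 → Jan 2, 1894: 31 days (December has 31).
Jan 2, 1894 → Feb 2, 1894: 31 days (January has 31).
Feb 2, 1894 → Feb 18, 1894: 16 days.
Total: 1112 days.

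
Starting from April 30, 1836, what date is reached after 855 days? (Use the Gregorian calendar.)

+365 (one year) → Apr 30, 1837 (490 left).
+365 (one year) → Apr 30, 1838 (125 left).
Apr has 30 days: +1 → May 1, 1838 (124 left).
May has 31 days: +31 → Jun 1, 1838 (93 left).
Jun has 30 days: +30 → Jul 1, 1838 (63 left).
Jul has 31 days: +31 → Aug 1, 1838 (32 left).
Aug has 31 days: +31 → Sep 1, 1838 (1 left).
+1 → Sep 2, 1838.

September 2, 1838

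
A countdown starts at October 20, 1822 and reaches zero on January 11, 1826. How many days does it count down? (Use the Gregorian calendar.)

1179

Oct 20, 1822 → Oct 20, 1823: 365 days.
Oct 20, 1823 → Oct 20, 1824: 366 days (Feb 29, 1824 is in that span).
Oct 20, 1824 → Oct 20, 1825: 365 days.
Oct 20, 1825 → Nov 20, 1825: 31 days (October has 31).
Nov 20, 1825 → Dec 20, 1825: 30 days (November has 30).
Dec 20, 1825 → Jan 11, 1826: 22 days.
Total: 1179 days.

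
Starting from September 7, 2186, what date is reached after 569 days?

March 29, 2188

+365 (one year) → Sep 7, 2187 (204 left).
Sep has 30 days: +24 → Oct 1, 2187 (180 left).
Oct has 31 days: +31 → Nov 1, 2187 (149 left).
Nov has 30 days: +30 → Dec 1, 2187 (119 left).
Dec has 31 days: +31 → Jan 1, 2188 (88 left).
Jan has 31 days: +31 → Feb 1, 2188 (57 left).
Feb has 29 days: +29 → Mar 1, 2188 (28 left).
+28 → Mar 29, 2188.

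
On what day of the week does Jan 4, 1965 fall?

Monday

Doomsday rule: the anchor day for the 1900s is Wednesday. For year 65: 65÷12 = 5 r 5, and 5÷4 = 1, so 5+5+1 = 11.
Wednesday + 11 ≡ Sunday — that's 1965's doomsday.
In January the doomsday date is Jan 3 (1965 is not a leap year).
Jan 4 is 1 day after Jan 3; 1 mod 7 = 1, so Sunday + 1 = Monday.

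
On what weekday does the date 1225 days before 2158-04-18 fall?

Tuesday

First find the weekday of Apr 18, 2158. Doomsday rule: the anchor day for the 2100s is Sunday. For year 58: 58÷12 = 4 r 10, and 10÷4 = 2, so 4+10+2 = 16.
Sunday + 16 ≡ Tuesday — that's 2158's doomsday.
In April the doomsday date is Apr 4.
Apr 18 is 14 days after Apr 4; 14 mod 7 = 0, so Tuesday + 0 = Tuesday.
1225 mod 7 = 0, so 1225 days before a Tuesday is Tuesday − 0 = Tuesday.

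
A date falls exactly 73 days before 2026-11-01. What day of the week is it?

Thursday

First find the weekday of Nov 1, 2026. Doomsday rule: the anchor day for the 2000s is Tuesday. For year 26: 26÷12 = 2 r 2, and 2÷4 = 0, so 2+2+0 = 4.
Tuesday + 4 ≡ Saturday — that's 2026's doomsday.
In November the doomsday date is Nov 7.
Nov 1 is 6 days before Nov 7; 6 mod 7 = 6, so Saturday − 6 = Sunday.
73 mod 7 = 3, so 73 days before a Sunday is Sunday − 3 = Thursday.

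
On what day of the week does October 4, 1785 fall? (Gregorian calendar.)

Tuesday

Doomsday rule: the anchor day for the 1700s is Sunday. For year 85: 85÷12 = 7 r 1, and 1÷4 = 0, so 7+1+0 = 8.
Sunday + 8 ≡ Monday — that's 1785's doomsday.
In October the doomsday date is Oct 10.
Oct 4 is 6 days before Oct 10; 6 mod 7 = 6, so Monday − 6 = Tuesday.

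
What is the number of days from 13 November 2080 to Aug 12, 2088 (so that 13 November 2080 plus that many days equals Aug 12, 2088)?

2829

Nov 13, 2080 → Nov 13, 2081: 365 days.
Nov 13, 2081 → Nov 13, 2082: 365 days.
Nov 13, 2082 → Nov 13, 2083: 365 days.
Nov 13, 2083 → Nov 13, 2084: 366 days (Feb 29, 2084 is in that span).
Nov 13, 2084 → Nov 13, 2085: 365 days.
Nov 13, 2085 → Nov 13, 2086: 365 days.
Nov 13, 2086 → Nov 13, 2087: 365 days.
Nov 13, 2087 → Dec 13, 2087: 30 days (November has 30).
Dec 13, 2087 → Jan 13, 2088: 31 days (December has 31).
Jan 13, 2088 → Feb 13, 2088: 31 days (January has 31).
Feb 13, 2088 → Mar 13, 2088: 29 days (February has 29).
Mar 13, 2088 → Apr 13, 2088: 31 days (March has 31).
Apr 13, 2088 → May 13, 2088: 30 days (April has 30).
May 13, 2088 → Jun 13, 2088: 31 days (May has 31).
Jun 13, 2088 → Jul 13, 2088: 30 days (June has 30).
Jul 13, 2088 → Aug 12, 2088: 30 days.
Total: 2829 days.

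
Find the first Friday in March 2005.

March 4, 2005

March 1, 2005 is a Tuesday.
The first Friday is therefore March 4 (3 days later).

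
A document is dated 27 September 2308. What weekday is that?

Sunday

Doomsday rule: the anchor day for the 2300s is Wednesday. For year 08: 8÷12 = 0 r 8, and 8÷4 = 2, so 0+8+2 = 10.
Wednesday + 10 ≡ Saturday — that's 2308's doomsday.
In September the doomsday date is Sep 5.
Sep 27 is 22 days after Sep 5; 22 mod 7 = 1, so Saturday + 1 = Sunday.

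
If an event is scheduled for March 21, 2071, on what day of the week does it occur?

Saturday

Doomsday rule: the anchor day for the 2000s is Tuesday. For year 71: 71÷12 = 5 r 11, and 11÷4 = 2, so 5+11+2 = 18.
Tuesday + 18 ≡ Saturday — that's 2071's doomsday.
In March the doomsday date is Mar 14.
Mar 21 is 7 days after Mar 14; 7 mod 7 = 0, so Saturday + 0 = Saturday.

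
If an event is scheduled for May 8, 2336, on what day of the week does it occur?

Doomsday rule: the anchor day for the 2300s is Wednesday. For year 36: 36÷12 = 3 r 0, and 0÷4 = 0, so 3+0+0 = 3.
Wednesday + 3 ≡ Saturday — that's 2336's doomsday.
In May the doomsday date is May 9.
May 8 is 1 day before May 9; 1 mod 7 = 1, so Saturday − 1 = Friday.

Friday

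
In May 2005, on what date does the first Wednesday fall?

May 4, 2005

May 1, 2005 is a Sunday.
The first Wednesday is therefore May 4 (3 days later).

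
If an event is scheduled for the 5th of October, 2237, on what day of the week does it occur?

Thursday

Doomsday rule: the anchor day for the 2200s is Friday. For year 37: 37÷12 = 3 r 1, and 1÷4 = 0, so 3+1+0 = 4.
Friday + 4 ≡ Tuesday — that's 2237's doomsday.
In October the doomsday date is Oct 10.
Oct 5 is 5 days before Oct 10; 5 mod 7 = 5, so Tuesday − 5 = Thursday.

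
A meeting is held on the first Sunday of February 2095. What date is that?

February 1, 2095 is a Tuesday.
The first Sunday is therefore February 6 (5 days later).

February 6, 2095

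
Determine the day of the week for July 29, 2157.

Friday

Doomsday rule: the anchor day for the 2100s is Sunday. For year 57: 57÷12 = 4 r 9, and 9÷4 = 2, so 4+9+2 = 15.
Sunday + 15 ≡ Monday — that's 2157's doomsday.
In July the doomsday date is Jul 11.
Jul 29 is 18 days after Jul 11; 18 mod 7 = 4, so Monday + 4 = Friday.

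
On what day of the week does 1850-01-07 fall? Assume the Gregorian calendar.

Doomsday rule: the anchor day for the 1800s is Friday. For year 50: 50÷12 = 4 r 2, and 2÷4 = 0, so 4+2+0 = 6.
Friday + 6 ≡ Thursday — that's 1850's doomsday.
In January the doomsday date is Jan 3 (1850 is not a leap year).
Jan 7 is 4 days after Jan 3; 4 mod 7 = 4, so Thursday + 4 = Monday.

Monday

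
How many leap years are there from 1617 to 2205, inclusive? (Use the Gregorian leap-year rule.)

Multiples of 4 in [1617,2205]: 147.
Of those, multiples of 100: 6 (not leap unless ÷400).
Multiples of 400: 1.
Leap years = 147 − 6 + 1 = 142.

142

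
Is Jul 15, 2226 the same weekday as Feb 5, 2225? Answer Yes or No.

From Feb 5, 2225 to Jul 15, 2226 is 525 days.
525 mod 7 = 0, so they are the same weekday.
(Feb 5, 2225 is a Saturday; Jul 15, 2226 is a Saturday.)

Yes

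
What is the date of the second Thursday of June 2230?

June 1, 2230 is a Tuesday.
The first Thursday is therefore June 3 (2 days later).
The second Thursday is 3 + 1×7 = June 10.

June 10, 2230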